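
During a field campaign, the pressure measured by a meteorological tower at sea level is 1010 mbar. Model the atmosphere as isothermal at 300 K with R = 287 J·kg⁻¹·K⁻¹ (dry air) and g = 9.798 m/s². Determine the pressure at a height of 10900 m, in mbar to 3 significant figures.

P ≈ 292 mbar

Scale height: H = RT/g = 287 × 300 / 9.798 = 8787.5 m.
Barometric formula: P = P₀ exp(−z/H).
z/H = 10900/8787.5 = 1.2404; exp(−1.2404) = 0.28927.
P = 1010 × 0.28927 = 292.16 mbar.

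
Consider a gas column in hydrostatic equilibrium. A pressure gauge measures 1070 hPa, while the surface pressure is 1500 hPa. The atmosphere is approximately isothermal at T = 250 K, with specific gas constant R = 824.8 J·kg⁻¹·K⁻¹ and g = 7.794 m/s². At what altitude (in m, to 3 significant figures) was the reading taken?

Scale height: H = RT/g = 824.8 × 250 / 7.794 = 26456 m.
Invert the barometric formula: z = H ln(P₀/P).
P₀/P = 1500/1070 = 1.4019; ln(1.4019) = 0.33783.
z = 26456 × 0.33783 = 8937.6 m.

z ≈ 8940 m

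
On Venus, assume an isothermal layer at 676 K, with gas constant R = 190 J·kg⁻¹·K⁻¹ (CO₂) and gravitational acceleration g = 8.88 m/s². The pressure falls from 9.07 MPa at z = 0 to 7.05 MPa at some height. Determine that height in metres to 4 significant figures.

z ≈ 3644 m

Scale height: H = RT/g = 190 × 676 / 8.88 = 14464 m.
Invert the barometric formula: z = H ln(P₀/P).
P₀/P = 9.07/7.05 = 1.2865; ln(1.2865) = 0.25193.
z = 14464 × 0.25193 = 3643.9 m.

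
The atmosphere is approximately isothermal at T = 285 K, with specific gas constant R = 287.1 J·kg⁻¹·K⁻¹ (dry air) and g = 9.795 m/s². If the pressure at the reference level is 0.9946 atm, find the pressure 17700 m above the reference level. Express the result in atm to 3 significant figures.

Scale height: H = RT/g = 287.1 × 285 / 9.795 = 8353.6 m.
Barometric formula: P = P₀ exp(−z/H).
z/H = 17700/8353.6 = 2.1188; exp(−2.1188) = 0.12018.
P = 0.9946 × 0.12018 = 0.11953 atm.

P ≈ 0.120 atm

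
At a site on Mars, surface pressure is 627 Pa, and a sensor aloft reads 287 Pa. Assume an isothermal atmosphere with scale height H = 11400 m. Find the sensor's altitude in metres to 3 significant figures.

z ≈ 8910 m

Invert the barometric formula: z = H ln(P₀/P).
P₀/P = 627/287 = 2.1847; ln(2.1847) = 0.78148.
z = 11400 × 0.78148 = 8908.9 m.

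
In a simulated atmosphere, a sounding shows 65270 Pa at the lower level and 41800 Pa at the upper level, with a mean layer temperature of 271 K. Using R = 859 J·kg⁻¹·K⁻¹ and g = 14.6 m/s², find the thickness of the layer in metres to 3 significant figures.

Δz ≈ 7110 m

Hypsometric equation: Δz = (R T̄/g) ln(P₁/P₂).
R T̄/g = 859 × 271 / 14.6 = 15944 m.
ln(65270/41800) = ln(1.5615) = 0.44565.
Δz = 15944 × 0.44565 = 7105.4 m.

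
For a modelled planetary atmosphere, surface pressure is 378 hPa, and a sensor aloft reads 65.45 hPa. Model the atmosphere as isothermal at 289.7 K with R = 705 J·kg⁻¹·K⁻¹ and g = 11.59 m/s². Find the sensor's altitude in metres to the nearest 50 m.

Scale height: H = RT/g = 705 × 289.7 / 11.59 = 17622 m.
Invert the barometric formula: z = H ln(P₀/P).
P₀/P = 378/65.45 = 5.7754; ln(5.7754) = 1.7536.
z = 17622 × 1.7536 = 30902 m.

z ≈ 30900 m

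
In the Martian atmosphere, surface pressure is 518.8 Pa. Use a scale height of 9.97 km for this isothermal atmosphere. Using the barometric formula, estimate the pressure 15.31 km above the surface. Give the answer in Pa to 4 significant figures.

Barometric formula: P = P₀ exp(−z/H).
z/H = 15310/9970.0 = 1.5356; exp(−1.5356) = 0.21533.
P = 518.8 × 0.21533 = 111.71 Pa.

P ≈ 111.7 Pa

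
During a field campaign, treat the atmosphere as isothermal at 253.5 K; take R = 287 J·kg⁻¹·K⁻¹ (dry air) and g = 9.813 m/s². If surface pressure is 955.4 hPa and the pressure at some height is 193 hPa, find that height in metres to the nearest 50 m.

Scale height: H = RT/g = 287 × 253.5 / 9.813 = 7414.1 m.
Invert the barometric formula: z = H ln(P₀/P).
P₀/P = 955.4/193 = 4.9503; ln(4.9503) = 1.5994.
z = 7414.1 × 1.5994 = 11858 m.

z ≈ 11850 m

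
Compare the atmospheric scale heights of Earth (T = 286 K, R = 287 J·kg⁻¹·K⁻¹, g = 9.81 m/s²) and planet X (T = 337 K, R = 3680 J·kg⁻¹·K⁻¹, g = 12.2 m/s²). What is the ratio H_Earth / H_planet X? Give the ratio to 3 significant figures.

H_Earth/H_planet X ≈ 0.0823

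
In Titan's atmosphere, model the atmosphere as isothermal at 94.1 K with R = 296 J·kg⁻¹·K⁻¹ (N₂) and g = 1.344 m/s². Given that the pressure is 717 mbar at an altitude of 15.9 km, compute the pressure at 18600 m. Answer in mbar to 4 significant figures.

P ≈ 629.4 mbar

Scale height: H = RT/g = 296 × 94.1 / 1.344 = 20724 m.
Between two levels, P₂ = P₁ exp(−Δz/H) with Δz = z₂ − z₁.
Δz = 18600 − 15900 = 2700.0 m; Δz/H = 2700.0/20724 = 0.13028.
P₂ = 717 × exp(−0.13028) = 717 × 0.87785 = 629.42 mbar.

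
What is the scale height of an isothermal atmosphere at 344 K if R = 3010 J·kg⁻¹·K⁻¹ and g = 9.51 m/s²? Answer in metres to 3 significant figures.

The scale height of an isothermal atmosphere is H = RT/g.
H = 3010 × 344 / 9.51 = 1035400/9.51 = 108870 m.

H ≈ 109000 m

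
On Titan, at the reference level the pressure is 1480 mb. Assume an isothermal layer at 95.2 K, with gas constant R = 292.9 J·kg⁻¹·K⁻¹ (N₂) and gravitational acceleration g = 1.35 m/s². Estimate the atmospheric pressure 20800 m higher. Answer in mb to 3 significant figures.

Scale height: H = RT/g = 292.9 × 95.2 / 1.35 = 20655 m.
Barometric formula: P = P₀ exp(−z/H).
z/H = 20800/20655 = 1.0070; exp(−1.0070) = 0.36531.
P = 1480 × 0.36531 = 540.66 mb.

P ≈ 541 mb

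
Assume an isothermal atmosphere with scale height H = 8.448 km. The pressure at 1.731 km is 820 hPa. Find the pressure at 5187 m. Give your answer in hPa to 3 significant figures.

P ≈ 545 hPa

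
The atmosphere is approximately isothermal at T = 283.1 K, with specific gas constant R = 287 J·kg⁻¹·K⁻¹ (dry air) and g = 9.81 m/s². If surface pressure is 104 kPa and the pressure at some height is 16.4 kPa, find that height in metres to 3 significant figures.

z ≈ 15300 m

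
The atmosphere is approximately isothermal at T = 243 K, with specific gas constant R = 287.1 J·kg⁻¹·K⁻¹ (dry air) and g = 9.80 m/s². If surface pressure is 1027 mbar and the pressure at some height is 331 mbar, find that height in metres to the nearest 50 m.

Scale height: H = RT/g = 287.1 × 243 / 9.80 = 7118.9 m.
Invert the barometric formula: z = H ln(P₀/P).
P₀/P = 1027/331 = 3.1027; ln(3.1027) = 1.1323.
z = 7118.9 × 1.1323 = 8060.7 m.

z ≈ 8050 m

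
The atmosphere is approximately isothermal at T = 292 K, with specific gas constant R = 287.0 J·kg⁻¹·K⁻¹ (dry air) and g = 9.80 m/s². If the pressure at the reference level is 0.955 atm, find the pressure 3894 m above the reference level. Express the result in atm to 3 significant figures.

P ≈ 0.606 atm

Scale height: H = RT/g = 287.0 × 292 / 9.80 = 8551.4 m.
Barometric formula: P = P₀ exp(−z/H).
z/H = 3894.0/8551.4 = 0.45536; exp(−0.45536) = 0.63422.
P = 0.955 × 0.63422 = 0.60568 atm.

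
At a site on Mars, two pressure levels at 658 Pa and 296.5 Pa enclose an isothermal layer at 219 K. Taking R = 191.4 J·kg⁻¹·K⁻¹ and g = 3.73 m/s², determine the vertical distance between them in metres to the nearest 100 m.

Hypsometric equation: Δz = (R T̄/g) ln(P₁/P₂).
R T̄/g = 191.4 × 219 / 3.73 = 11238 m.
ln(658/296.5) = ln(2.2192) = 0.79715.
Δz = 11238 × 0.79715 = 8958.4 m.

Δz ≈ 9000 m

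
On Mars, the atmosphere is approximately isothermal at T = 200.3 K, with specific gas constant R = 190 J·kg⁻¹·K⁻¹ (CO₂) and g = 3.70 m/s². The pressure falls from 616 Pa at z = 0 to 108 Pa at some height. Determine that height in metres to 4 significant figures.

z ≈ 17910 m

Scale height: H = RT/g = 190 × 200.3 / 3.70 = 10286 m.
Invert the barometric formula: z = H ln(P₀/P).
P₀/P = 616/108 = 5.7037; ln(5.7037) = 1.7411.
z = 10286 × 1.7411 = 17909 m.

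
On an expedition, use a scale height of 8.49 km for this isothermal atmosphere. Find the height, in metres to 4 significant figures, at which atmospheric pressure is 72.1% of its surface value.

Set P/P₀ = exp(−z/H) = 0.721, so z = −H ln(0.721).
−ln(0.721) = 0.32712; z = 8490.0 × 0.32712 = 2777.2 m.

z ≈ 2777 m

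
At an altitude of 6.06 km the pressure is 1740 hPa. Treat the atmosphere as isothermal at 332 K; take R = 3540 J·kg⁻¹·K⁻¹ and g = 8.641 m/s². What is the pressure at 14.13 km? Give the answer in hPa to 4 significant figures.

Scale height: H = RT/g = 3540 × 332 / 8.641 = 136010 m.
Between two levels, P₂ = P₁ exp(−Δz/H) with Δz = z₂ − z₁.
Δz = 14130 − 6060.0 = 8070.0 m; Δz/H = 8070.0/136010 = 0.059334.
P₂ = 1740 × exp(−0.059334) = 1740 × 0.94239 = 1639.8 hPa.

P ≈ 1640 hPa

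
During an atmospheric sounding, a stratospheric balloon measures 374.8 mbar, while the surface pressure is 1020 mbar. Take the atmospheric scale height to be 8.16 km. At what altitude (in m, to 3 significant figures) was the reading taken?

z ≈ 8170 m

Invert the barometric formula: z = H ln(P₀/P).
P₀/P = 1020/374.8 = 2.7215; ln(2.7215) = 1.0012.
z = 8160.0 × 1.0012 = 8169.8 m.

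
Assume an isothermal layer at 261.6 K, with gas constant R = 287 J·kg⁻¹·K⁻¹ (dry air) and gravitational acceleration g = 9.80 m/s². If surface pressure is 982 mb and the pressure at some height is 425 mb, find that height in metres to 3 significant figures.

z ≈ 6420 m

Scale height: H = RT/g = 287 × 261.6 / 9.80 = 7661.1 m.
Invert the barometric formula: z = H ln(P₀/P).
P₀/P = 982/425 = 2.3106; ln(2.3106) = 0.83751.
z = 7661.1 × 0.83751 = 6416.2 m.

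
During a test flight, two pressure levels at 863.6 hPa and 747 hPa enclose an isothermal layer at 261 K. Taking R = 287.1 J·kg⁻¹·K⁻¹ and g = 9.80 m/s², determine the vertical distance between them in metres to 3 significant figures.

Hypsometric equation: Δz = (R T̄/g) ln(P₁/P₂).
R T̄/g = 287.1 × 261 / 9.80 = 7646.2 m.
ln(863.6/747) = ln(1.1561) = 0.14505.
Δz = 7646.2 × 0.14505 = 1109.1 m.

Δz ≈ 1110 m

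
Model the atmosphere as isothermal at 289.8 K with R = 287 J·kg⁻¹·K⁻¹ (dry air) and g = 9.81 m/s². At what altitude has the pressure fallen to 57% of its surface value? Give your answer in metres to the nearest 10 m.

Scale height: H = RT/g = 287 × 289.8 / 9.81 = 8478.3 m.
Set P/P₀ = exp(−z/H) = 0.57, so z = −H ln(0.57).
−ln(0.57) = 0.56212; z = 8478.3 × 0.56212 = 4765.8 m.

z ≈ 4770 m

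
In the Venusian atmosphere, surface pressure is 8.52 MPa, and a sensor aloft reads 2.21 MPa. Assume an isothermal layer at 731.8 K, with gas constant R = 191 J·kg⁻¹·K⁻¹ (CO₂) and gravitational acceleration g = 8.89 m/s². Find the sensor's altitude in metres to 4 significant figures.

z ≈ 21220 m

Scale height: H = RT/g = 191 × 731.8 / 8.89 = 15723 m.
Invert the barometric formula: z = H ln(P₀/P).
P₀/P = 8.52/2.21 = 3.8552; ln(3.8552) = 1.3494.
z = 15723 × 1.3494 = 21217 m.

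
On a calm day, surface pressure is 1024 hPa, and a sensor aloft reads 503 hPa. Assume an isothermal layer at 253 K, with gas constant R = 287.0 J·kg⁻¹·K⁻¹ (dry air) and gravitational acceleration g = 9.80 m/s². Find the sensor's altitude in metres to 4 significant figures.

Scale height: H = RT/g = 287.0 × 253 / 9.80 = 7409.3 m.
Invert the barometric formula: z = H ln(P₀/P).
P₀/P = 1024/503 = 2.0358; ln(2.0358) = 0.71089.
z = 7409.3 × 0.71089 = 5267.2 m.

z ≈ 5267 m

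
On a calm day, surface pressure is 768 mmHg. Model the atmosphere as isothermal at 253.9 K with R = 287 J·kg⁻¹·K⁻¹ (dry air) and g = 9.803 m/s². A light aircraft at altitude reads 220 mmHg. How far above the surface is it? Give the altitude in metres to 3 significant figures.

z ≈ 9290 m

Scale height: H = RT/g = 287 × 253.9 / 9.803 = 7433.4 m.
Invert the barometric formula: z = H ln(P₀/P).
P₀/P = 768/220 = 3.4909; ln(3.4909) = 1.2502.
z = 7433.4 × 1.2502 = 9293.2 m.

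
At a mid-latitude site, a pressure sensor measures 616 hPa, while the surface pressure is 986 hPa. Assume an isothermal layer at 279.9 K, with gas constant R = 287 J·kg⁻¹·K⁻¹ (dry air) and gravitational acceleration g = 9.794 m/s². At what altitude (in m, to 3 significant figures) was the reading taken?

z ≈ 3860 m

Scale height: H = RT/g = 287 × 279.9 / 9.794 = 8202.1 m.
Invert the barometric formula: z = H ln(P₀/P).
P₀/P = 986/616 = 1.6006; ln(1.6006) = 0.47038.
z = 8202.1 × 0.47038 = 3858.1 m.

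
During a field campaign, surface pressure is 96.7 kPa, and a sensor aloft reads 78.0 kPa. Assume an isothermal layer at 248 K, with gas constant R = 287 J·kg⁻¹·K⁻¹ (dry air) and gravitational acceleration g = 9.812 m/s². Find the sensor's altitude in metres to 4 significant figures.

z ≈ 1559 m

Scale height: H = RT/g = 287 × 248 / 9.812 = 7254.0 m.
Invert the barometric formula: z = H ln(P₀/P).
P₀/P = 96.7/78.0 = 1.2397; ln(1.2397) = 0.21487.
z = 7254.0 × 0.21487 = 1558.7 m.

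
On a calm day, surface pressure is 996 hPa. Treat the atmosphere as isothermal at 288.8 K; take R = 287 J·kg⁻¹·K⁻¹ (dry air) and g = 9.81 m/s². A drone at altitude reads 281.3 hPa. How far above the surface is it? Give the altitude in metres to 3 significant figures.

Scale height: H = RT/g = 287 × 288.8 / 9.81 = 8449.1 m.
Invert the barometric formula: z = H ln(P₀/P).
P₀/P = 996/281.3 = 3.5407; ln(3.5407) = 1.2643.
z = 8449.1 × 1.2643 = 10682 m.

z ≈ 10700 m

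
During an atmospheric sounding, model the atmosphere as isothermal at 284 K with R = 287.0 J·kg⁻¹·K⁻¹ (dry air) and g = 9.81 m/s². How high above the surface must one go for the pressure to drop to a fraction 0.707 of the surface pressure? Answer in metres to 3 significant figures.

Scale height: H = RT/g = 287.0 × 284 / 9.81 = 8308.7 m.
Set P/P₀ = exp(−z/H) = 0.707, so z = −H ln(0.707).
−ln(0.707) = 0.34672; z = 8308.7 × 0.34672 = 2880.8 m.

z ≈ 2880 m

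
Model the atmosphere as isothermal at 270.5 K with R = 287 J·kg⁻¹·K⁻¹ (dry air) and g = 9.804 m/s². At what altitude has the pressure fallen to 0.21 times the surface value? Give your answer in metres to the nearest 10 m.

Scale height: H = RT/g = 287 × 270.5 / 9.804 = 7918.6 m.
Set P/P₀ = exp(−z/H) = 0.21, so z = −H ln(0.21).
−ln(0.21) = 1.5606; z = 7918.6 × 1.5606 = 12358 m.

z ≈ 12360 m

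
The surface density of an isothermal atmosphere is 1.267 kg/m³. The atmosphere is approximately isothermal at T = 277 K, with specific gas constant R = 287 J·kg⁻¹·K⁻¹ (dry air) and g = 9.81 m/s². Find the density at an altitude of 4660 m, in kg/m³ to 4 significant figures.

ρ ≈ 0.7129 kg/m³

Scale height: H = RT/g = 287 × 277 / 9.81 = 8103.9 m.
In an isothermal atmosphere, density decays like pressure: ρ = ρ₀ exp(−z/H).
z/H = 4660.0/8103.9 = 0.57503; exp(−0.57503) = 0.56269.
ρ = 1.267 × 0.56269 = 0.71293 kg/m³.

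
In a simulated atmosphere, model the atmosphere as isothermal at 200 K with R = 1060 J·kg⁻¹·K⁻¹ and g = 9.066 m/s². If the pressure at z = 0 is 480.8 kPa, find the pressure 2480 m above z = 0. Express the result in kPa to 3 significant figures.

Scale height: H = RT/g = 1060 × 200 / 9.066 = 23384 m.
Barometric formula: P = P₀ exp(−z/H).
z/H = 2480.0/23384 = 0.10606; exp(−0.10606) = 0.89937.
P = 480.8 × 0.89937 = 432.42 kPa.

P ≈ 432 kPa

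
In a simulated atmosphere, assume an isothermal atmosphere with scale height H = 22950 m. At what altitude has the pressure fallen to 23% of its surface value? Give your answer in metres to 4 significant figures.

z ≈ 33730 m

Set P/P₀ = exp(−z/H) = 0.23, so z = −H ln(0.23).
−ln(0.23) = 1.4697; z = 22950 × 1.4697 = 33730 m.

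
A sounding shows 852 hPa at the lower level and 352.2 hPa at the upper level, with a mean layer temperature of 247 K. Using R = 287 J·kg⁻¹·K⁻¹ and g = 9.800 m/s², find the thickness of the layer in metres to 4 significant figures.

Hypsometric equation: Δz = (R T̄/g) ln(P₁/P₂).
R T̄/g = 287 × 247 / 9.800 = 7233.6 m.
ln(852/352.2) = ln(2.4191) = 0.88340.
Δz = 7233.6 × 0.88340 = 6390.2 m.

Δz ≈ 6390 m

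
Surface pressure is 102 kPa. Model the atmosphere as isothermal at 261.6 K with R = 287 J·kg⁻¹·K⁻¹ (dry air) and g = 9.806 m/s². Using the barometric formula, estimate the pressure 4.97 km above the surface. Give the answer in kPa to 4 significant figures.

P ≈ 53.30 kPa

Scale height: H = RT/g = 287 × 261.6 / 9.806 = 7656.5 m.
Barometric formula: P = P₀ exp(−z/H).
z/H = 4970.0/7656.5 = 0.64912; exp(−0.64912) = 0.52251.
P = 102 × 0.52251 = 53.296 kPa.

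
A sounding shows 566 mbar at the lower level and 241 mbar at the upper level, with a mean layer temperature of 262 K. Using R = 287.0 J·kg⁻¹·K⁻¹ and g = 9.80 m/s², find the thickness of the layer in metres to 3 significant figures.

Δz ≈ 6550 m

Hypsometric equation: Δz = (R T̄/g) ln(P₁/P₂).
R T̄/g = 287.0 × 262 / 9.80 = 7672.9 m.
ln(566/241) = ln(2.3485) = 0.85378.
Δz = 7672.9 × 0.85378 = 6551.0 m.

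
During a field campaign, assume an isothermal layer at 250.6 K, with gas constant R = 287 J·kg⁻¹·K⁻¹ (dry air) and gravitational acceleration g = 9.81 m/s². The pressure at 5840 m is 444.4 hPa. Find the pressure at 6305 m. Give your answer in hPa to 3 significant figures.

P ≈ 417 hPa

Scale height: H = RT/g = 287 × 250.6 / 9.81 = 7331.5 m.
Between two levels, P₂ = P₁ exp(−Δz/H) with Δz = z₂ − z₁.
Δz = 6305.0 − 5840.0 = 465.00 m; Δz/H = 465.00/7331.5 = 0.063425.
P₂ = 444.4 × exp(−0.063425) = 444.4 × 0.93854 = 417.09 hPa.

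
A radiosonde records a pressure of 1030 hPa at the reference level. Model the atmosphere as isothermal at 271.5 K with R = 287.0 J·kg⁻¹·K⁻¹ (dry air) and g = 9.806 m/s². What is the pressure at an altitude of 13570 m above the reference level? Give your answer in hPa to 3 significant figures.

Scale height: H = RT/g = 287.0 × 271.5 / 9.806 = 7946.2 m.
Barometric formula: P = P₀ exp(−z/H).
z/H = 13570/7946.2 = 1.7077; exp(−1.7077) = 0.18128.
P = 1030 × 0.18128 = 186.72 hPa.

P ≈ 187 hPa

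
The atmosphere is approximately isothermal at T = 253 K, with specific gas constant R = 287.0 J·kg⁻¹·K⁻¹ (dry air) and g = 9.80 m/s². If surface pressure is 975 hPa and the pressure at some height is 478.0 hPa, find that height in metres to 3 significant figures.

z ≈ 5280 m

Scale height: H = RT/g = 287.0 × 253 / 9.80 = 7409.3 m.
Invert the barometric formula: z = H ln(P₀/P).
P₀/P = 975/478.0 = 2.0397; ln(2.0397) = 0.71280.
z = 7409.3 × 0.71280 = 5281.3 m.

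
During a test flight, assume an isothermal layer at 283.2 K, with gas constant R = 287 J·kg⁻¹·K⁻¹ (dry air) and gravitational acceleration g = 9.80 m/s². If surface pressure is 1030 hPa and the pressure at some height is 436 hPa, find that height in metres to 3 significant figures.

z ≈ 7130 m

Scale height: H = RT/g = 287 × 283.2 / 9.80 = 8293.7 m.
Invert the barometric formula: z = H ln(P₀/P).
P₀/P = 1030/436 = 2.3624; ln(2.3624) = 0.85968.
z = 8293.7 × 0.85968 = 7129.9 m.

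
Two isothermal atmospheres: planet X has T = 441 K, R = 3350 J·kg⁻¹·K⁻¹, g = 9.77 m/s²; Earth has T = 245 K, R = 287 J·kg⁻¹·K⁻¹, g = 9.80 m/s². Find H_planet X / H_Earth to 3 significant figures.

H_planet X/H_Earth ≈ 21.1

H = RT/g for each body.
H_planet X = 3350 × 441 / 9.77 = 151210 m.
H_Earth = 287 × 245 / 9.80 = 7175.0 m.
H_planet X/H_Earth = 151210/7175.0 = 21.075.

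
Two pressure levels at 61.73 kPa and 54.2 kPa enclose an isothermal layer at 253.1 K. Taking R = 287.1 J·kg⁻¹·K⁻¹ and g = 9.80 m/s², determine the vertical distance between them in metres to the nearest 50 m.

Hypsometric equation: Δz = (R T̄/g) ln(P₁/P₂).
R T̄/g = 287.1 × 253.1 / 9.80 = 7414.8 m.
ln(61.73/54.2) = ln(1.1389) = 0.13006.
Δz = 7414.8 × 0.13006 = 964.37 m.

Δz ≈ 950 m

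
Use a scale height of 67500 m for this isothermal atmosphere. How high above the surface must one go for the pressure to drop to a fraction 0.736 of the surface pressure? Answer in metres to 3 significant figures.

z ≈ 20700 m

Set P/P₀ = exp(−z/H) = 0.736, so z = −H ln(0.736).
−ln(0.736) = 0.30653; z = 67500 × 0.30653 = 20691 m.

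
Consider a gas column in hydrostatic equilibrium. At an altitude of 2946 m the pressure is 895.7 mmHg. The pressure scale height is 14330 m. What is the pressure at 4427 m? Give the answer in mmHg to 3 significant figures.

P ≈ 808 mmHg

Between two levels, P₂ = P₁ exp(−Δz/H) with Δz = z₂ − z₁.
Δz = 4427.0 − 2946.0 = 1481.0 m; Δz/H = 1481.0/14330 = 0.10335.
P₂ = 895.7 × exp(−0.10335) = 895.7 × 0.90181 = 807.75 mmHg.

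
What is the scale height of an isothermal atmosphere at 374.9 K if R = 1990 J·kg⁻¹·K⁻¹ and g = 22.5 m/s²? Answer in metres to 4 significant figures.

The scale height of an isothermal atmosphere is H = RT/g.
H = 1990 × 374.9 / 22.5 = 746050/22.5 = 33158 m.

H ≈ 33160 m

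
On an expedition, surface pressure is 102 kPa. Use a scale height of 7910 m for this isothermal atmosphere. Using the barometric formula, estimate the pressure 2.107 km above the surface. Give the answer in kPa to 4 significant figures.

P ≈ 78.15 kPa

Barometric formula: P = P₀ exp(−z/H).
z/H = 2107.0/7910.0 = 0.26637; exp(−0.26637) = 0.76616.
P = 102 × 0.76616 = 78.148 kPa.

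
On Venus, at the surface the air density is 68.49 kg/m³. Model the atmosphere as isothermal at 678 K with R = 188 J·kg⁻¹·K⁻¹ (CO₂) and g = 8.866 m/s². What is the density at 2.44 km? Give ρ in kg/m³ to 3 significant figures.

Scale height: H = RT/g = 188 × 678 / 8.866 = 14377 m.
In an isothermal atmosphere, density decays like pressure: ρ = ρ₀ exp(−z/H).
z/H = 2440.0/14377 = 0.16972; exp(−0.16972) = 0.84390.
ρ = 68.49 × 0.84390 = 57.799 kg/m³.

ρ ≈ 57.8 kg/m³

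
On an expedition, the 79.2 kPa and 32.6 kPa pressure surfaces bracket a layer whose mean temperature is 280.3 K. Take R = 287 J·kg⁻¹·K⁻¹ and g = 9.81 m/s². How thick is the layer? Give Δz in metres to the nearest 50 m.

Δz ≈ 7300 m

Hypsometric equation: Δz = (R T̄/g) ln(P₁/P₂).
R T̄/g = 287 × 280.3 / 9.81 = 8200.4 m.
ln(79.2/32.6) = ln(2.4294) = 0.88764.
Δz = 8200.4 × 0.88764 = 7279.0 m.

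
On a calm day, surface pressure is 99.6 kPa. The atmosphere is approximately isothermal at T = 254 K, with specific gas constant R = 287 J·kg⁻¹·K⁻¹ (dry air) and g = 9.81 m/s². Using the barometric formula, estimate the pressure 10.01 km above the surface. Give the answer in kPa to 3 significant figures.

P ≈ 25.9 kPa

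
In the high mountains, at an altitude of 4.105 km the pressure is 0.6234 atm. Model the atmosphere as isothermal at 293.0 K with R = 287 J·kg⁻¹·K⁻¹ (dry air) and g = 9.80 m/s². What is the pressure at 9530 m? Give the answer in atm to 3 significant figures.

P ≈ 0.331 atm

Scale height: H = RT/g = 287 × 293.0 / 9.80 = 8580.7 m.
Between two levels, P₂ = P₁ exp(−Δz/H) with Δz = z₂ − z₁.
Δz = 9530.0 − 4105.0 = 5425.0 m; Δz/H = 5425.0/8580.7 = 0.63223.
P₂ = 0.6234 × exp(−0.63223) = 0.6234 × 0.53141 = 0.33128 atm.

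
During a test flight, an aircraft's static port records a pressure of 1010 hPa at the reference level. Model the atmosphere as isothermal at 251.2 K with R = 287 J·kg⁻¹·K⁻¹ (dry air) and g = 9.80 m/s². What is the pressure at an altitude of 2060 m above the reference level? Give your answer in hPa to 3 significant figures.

Scale height: H = RT/g = 287 × 251.2 / 9.80 = 7356.6 m.
Barometric formula: P = P₀ exp(−z/H).
z/H = 2060.0/7356.6 = 0.28002; exp(−0.28002) = 0.75577.
P = 1010 × 0.75577 = 763.33 hPa.

P ≈ 763 hPa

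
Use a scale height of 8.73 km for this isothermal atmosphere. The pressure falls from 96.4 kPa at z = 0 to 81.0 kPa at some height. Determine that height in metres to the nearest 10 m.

Invert the barometric formula: z = H ln(P₀/P).
P₀/P = 96.4/81.0 = 1.1901; ln(1.1901) = 0.17404.
z = 8730.0 × 0.17404 = 1519.4 m.

z ≈ 1520 m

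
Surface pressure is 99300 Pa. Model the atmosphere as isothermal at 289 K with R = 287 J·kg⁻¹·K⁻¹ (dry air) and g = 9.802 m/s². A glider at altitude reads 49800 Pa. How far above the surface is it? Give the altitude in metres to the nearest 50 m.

z ≈ 5850 m

Scale height: H = RT/g = 287 × 289 / 9.802 = 8461.8 m.
Invert the barometric formula: z = H ln(P₀/P).
P₀/P = 99300/49800 = 1.9940; ln(1.9940) = 0.69014.
z = 8461.8 × 0.69014 = 5839.8 m.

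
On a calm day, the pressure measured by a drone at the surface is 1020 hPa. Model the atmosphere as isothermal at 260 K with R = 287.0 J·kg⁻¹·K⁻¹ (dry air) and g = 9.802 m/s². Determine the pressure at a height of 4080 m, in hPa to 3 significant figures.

P ≈ 597 hPa

Scale height: H = RT/g = 287.0 × 260 / 9.802 = 7612.7 m.
Barometric formula: P = P₀ exp(−z/H).
z/H = 4080.0/7612.7 = 0.53595; exp(−0.53595) = 0.58511.
P = 1020 × 0.58511 = 596.81 hPa.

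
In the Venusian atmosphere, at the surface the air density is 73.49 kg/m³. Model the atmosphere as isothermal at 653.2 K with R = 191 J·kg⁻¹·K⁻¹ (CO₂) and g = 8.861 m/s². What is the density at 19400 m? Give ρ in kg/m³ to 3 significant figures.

Scale height: H = RT/g = 191 × 653.2 / 8.861 = 14080 m.
In an isothermal atmosphere, density decays like pressure: ρ = ρ₀ exp(−z/H).
z/H = 19400/14080 = 1.3778; exp(−1.3778) = 0.25213.
ρ = 73.49 × 0.25213 = 18.529 kg/m³.

ρ ≈ 18.5 kg/m³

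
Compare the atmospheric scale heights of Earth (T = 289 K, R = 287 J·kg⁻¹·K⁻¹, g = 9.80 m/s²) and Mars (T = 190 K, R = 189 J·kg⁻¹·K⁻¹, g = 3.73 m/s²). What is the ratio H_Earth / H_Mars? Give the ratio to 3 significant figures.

H = RT/g for each body.
H_Earth = 287 × 289 / 9.80 = 8463.6 m.
H_Mars = 189 × 190 / 3.73 = 9627.3 m.
H_Earth/H_Mars = 8463.6/9627.3 = 0.87912.

H_Earth/H_Mars ≈ 0.879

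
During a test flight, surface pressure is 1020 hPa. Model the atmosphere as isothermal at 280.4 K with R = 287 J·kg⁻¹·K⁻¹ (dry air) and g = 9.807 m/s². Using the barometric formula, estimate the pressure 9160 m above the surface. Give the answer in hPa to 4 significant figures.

P ≈ 334.0 hPa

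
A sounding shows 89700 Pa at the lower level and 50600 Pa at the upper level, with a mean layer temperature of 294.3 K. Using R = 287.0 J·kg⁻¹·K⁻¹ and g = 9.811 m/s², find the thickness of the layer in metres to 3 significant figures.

Hypsometric equation: Δz = (R T̄/g) ln(P₁/P₂).
R T̄/g = 287.0 × 294.3 / 9.811 = 8609.1 m.
ln(89700/50600) = ln(1.7727) = 0.57250.
Δz = 8609.1 × 0.57250 = 4928.7 m.

Δz ≈ 4930 m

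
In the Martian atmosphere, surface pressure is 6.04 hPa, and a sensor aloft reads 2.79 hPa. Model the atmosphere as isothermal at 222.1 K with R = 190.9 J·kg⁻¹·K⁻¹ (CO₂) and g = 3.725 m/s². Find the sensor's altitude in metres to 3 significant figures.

Scale height: H = RT/g = 190.9 × 222.1 / 3.725 = 11382 m.
Invert the barometric formula: z = H ln(P₀/P).
P₀/P = 6.04/2.79 = 2.1649; ln(2.1649) = 0.77237.
z = 11382 × 0.77237 = 8791.1 m.

z ≈ 8790 m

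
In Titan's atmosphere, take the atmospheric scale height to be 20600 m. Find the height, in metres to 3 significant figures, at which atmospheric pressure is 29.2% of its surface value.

z ≈ 25400 m

Set P/P₀ = exp(−z/H) = 0.292, so z = −H ln(0.292).
−ln(0.292) = 1.2310; z = 20600 × 1.2310 = 25359 m.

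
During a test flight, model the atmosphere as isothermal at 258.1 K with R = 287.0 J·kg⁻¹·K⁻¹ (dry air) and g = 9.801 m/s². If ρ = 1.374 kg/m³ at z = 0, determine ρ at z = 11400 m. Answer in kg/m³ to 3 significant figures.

ρ ≈ 0.304 kg/m³

Scale height: H = RT/g = 287.0 × 258.1 / 9.801 = 7557.9 m.
In an isothermal atmosphere, density decays like pressure: ρ = ρ₀ exp(−z/H).
z/H = 11400/7557.9 = 1.5084; exp(−1.5084) = 0.22126.
ρ = 1.374 × 0.22126 = 0.30401 kg/m³.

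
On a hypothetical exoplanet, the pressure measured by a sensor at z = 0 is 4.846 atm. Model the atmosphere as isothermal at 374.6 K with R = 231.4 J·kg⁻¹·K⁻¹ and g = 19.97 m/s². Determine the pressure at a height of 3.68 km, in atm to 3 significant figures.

P ≈ 2.08 atm

Scale height: H = RT/g = 231.4 × 374.6 / 19.97 = 4340.6 m.
Barometric formula: P = P₀ exp(−z/H).
z/H = 3680.0/4340.6 = 0.84781; exp(−0.84781) = 0.42835.
P = 4.846 × 0.42835 = 2.0758 atm.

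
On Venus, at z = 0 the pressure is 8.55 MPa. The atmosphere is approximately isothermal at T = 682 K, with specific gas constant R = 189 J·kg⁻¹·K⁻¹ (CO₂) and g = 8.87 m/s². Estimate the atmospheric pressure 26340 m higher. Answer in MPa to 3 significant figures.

P ≈ 1.40 MPa

Scale height: H = RT/g = 189 × 682 / 8.87 = 14532 m.
Barometric formula: P = P₀ exp(−z/H).
z/H = 26340/14532 = 1.8126; exp(−1.8126) = 0.16323.
P = 8.55 × 0.16323 = 1.3956 MPa.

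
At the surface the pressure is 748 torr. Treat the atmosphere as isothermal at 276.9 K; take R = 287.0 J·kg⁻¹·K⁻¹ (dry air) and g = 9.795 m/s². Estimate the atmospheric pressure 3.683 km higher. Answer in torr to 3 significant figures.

P ≈ 475 torr

Scale height: H = RT/g = 287.0 × 276.9 / 9.795 = 8113.4 m.
Barometric formula: P = P₀ exp(−z/H).
z/H = 3683.0/8113.4 = 0.45394; exp(−0.45394) = 0.63512.
P = 748 × 0.63512 = 475.07 torr.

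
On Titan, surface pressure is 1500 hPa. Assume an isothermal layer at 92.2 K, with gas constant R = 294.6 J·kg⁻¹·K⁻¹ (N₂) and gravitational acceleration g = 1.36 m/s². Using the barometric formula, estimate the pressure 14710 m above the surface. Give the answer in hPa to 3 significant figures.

Scale height: H = RT/g = 294.6 × 92.2 / 1.36 = 19972 m.
Barometric formula: P = P₀ exp(−z/H).
z/H = 14710/19972 = 0.73653; exp(−0.73653) = 0.47877.
P = 1500 × 0.47877 = 718.15 hPa.

P ≈ 718 hPa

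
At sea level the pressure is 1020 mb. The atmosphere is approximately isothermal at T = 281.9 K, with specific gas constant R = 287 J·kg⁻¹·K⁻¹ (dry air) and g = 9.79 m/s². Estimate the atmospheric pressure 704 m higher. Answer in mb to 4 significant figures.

P ≈ 936.7 mb

Scale height: H = RT/g = 287 × 281.9 / 9.79 = 8264.1 m.
Barometric formula: P = P₀ exp(−z/H).
z/H = 704.00/8264.1 = 0.085188; exp(−0.085188) = 0.91834.
P = 1020 × 0.91834 = 936.71 mb.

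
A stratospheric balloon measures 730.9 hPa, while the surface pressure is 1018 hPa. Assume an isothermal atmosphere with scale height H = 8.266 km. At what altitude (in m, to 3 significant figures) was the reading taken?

z ≈ 2740 m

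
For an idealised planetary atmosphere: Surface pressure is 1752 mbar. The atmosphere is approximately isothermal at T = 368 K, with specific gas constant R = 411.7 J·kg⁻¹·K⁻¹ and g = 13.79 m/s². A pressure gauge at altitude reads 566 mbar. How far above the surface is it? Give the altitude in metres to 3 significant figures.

z ≈ 12400 m

Scale height: H = RT/g = 411.7 × 368 / 13.79 = 10987 m.
Invert the barometric formula: z = H ln(P₀/P).
P₀/P = 1752/566 = 3.0954; ln(3.0954) = 1.1299.
z = 10987 × 1.1299 = 12414 m.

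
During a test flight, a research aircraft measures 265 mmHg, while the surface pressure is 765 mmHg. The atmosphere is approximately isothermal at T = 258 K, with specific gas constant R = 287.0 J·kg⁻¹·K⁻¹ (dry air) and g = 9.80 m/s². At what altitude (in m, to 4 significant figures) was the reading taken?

Scale height: H = RT/g = 287.0 × 258 / 9.80 = 7555.7 m.
Invert the barometric formula: z = H ln(P₀/P).
P₀/P = 765/265 = 2.8868; ln(2.8868) = 1.0601.
z = 7555.7 × 1.0601 = 8009.8 m.

z ≈ 8010 m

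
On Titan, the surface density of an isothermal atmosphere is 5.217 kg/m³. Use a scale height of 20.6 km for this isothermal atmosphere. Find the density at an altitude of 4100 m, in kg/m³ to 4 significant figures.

ρ ≈ 4.275 kg/m³

In an isothermal atmosphere, density decays like pressure: ρ = ρ₀ exp(−z/H).
z/H = 4100.0/20600 = 0.19903; exp(−0.19903) = 0.81953.
ρ = 5.217 × 0.81953 = 4.2755 kg/m³.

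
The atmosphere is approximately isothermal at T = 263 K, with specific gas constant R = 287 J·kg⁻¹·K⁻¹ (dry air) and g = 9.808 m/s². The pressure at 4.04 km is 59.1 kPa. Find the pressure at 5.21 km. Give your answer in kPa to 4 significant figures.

P ≈ 50.76 kPa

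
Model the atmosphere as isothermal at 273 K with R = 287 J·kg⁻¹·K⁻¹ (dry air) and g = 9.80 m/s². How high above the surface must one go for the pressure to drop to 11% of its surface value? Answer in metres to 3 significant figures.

Scale height: H = RT/g = 287 × 273 / 9.80 = 7995.0 m.
Set P/P₀ = exp(−z/H) = 0.11, so z = −H ln(0.11).
−ln(0.11) = 2.2073; z = 7995.0 × 2.2073 = 17647 m.

z ≈ 17600 m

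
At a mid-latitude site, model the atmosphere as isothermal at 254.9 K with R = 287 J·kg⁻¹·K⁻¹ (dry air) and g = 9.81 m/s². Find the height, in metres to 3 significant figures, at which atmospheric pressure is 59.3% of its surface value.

Scale height: H = RT/g = 287 × 254.9 / 9.81 = 7457.3 m.
Set P/P₀ = exp(−z/H) = 0.593, so z = −H ln(0.593).
−ln(0.593) = 0.52256; z = 7457.3 × 0.52256 = 3896.9 m.

z ≈ 3900 m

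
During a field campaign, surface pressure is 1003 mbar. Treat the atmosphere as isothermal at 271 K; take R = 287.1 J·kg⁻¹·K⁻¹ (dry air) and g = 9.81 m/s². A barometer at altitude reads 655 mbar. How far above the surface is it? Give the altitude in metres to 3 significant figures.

z ≈ 3380 m

Scale height: H = RT/g = 287.1 × 271 / 9.81 = 7931.1 m.
Invert the barometric formula: z = H ln(P₀/P).
P₀/P = 1003/655 = 1.5313; ln(1.5313) = 0.42612.
z = 7931.1 × 0.42612 = 3379.6 m.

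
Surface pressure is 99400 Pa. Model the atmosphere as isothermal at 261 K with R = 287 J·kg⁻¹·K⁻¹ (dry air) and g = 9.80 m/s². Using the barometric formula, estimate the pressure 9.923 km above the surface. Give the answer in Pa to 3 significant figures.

Scale height: H = RT/g = 287 × 261 / 9.80 = 7643.6 m.
Barometric formula: P = P₀ exp(−z/H).
z/H = 9923.0/7643.6 = 1.2982; exp(−1.2982) = 0.27302.
P = 99400 × 0.27302 = 27138 Pa.

P ≈ 27100 Pa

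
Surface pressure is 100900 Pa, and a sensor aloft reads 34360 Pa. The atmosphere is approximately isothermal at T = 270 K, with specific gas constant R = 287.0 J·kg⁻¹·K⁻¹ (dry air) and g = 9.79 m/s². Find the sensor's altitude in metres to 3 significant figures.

Scale height: H = RT/g = 287.0 × 270 / 9.79 = 7915.2 m.
Invert the barometric formula: z = H ln(P₀/P).
P₀/P = 100900/34360 = 2.9366; ln(2.9366) = 1.0773.
z = 7915.2 × 1.0773 = 8527.0 m.

z ≈ 8530 m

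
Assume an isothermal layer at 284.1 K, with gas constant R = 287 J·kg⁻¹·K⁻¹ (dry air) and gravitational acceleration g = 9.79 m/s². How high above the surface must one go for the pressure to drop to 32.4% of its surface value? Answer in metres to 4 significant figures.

z ≈ 9386 m

Scale height: H = RT/g = 287 × 284.1 / 9.79 = 8328.6 m.
Set P/P₀ = exp(−z/H) = 0.324, so z = −H ln(0.324).
−ln(0.324) = 1.1270; z = 8328.6 × 1.1270 = 9386.3 m.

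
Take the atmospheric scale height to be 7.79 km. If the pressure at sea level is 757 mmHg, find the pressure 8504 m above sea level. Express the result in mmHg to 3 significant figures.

P ≈ 254 mmHg

Barometric formula: P = P₀ exp(−z/H).
z/H = 8504.0/7790.0 = 1.0917; exp(−1.0917) = 0.33565.
P = 757 × 0.33565 = 254.09 mmHg.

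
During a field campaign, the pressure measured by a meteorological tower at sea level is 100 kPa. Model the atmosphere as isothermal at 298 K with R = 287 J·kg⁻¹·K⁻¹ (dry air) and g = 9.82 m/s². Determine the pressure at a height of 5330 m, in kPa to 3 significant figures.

P ≈ 54.2 kPa

Scale height: H = RT/g = 287 × 298 / 9.82 = 8709.4 m.
Barometric formula: P = P₀ exp(−z/H).
z/H = 5330.0/8709.4 = 0.61198; exp(−0.61198) = 0.54228.
P = 100 × 0.54228 = 54.228 kPa.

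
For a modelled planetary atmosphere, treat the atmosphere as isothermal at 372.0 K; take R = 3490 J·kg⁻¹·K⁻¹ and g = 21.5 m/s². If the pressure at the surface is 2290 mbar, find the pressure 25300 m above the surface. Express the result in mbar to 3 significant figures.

P ≈ 1510 mbar

Scale height: H = RT/g = 3490 × 372.0 / 21.5 = 60385 m.
Barometric formula: P = P₀ exp(−z/H).
z/H = 25300/60385 = 0.41898; exp(−0.41898) = 0.65772.
P = 2290 × 0.65772 = 1506.2 mbar.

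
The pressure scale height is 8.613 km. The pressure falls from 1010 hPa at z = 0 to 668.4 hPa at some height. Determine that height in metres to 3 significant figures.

z ≈ 3560 m

Invert the barometric formula: z = H ln(P₀/P).
P₀/P = 1010/668.4 = 1.5111; ln(1.5111) = 0.41284.
z = 8613.0 × 0.41284 = 3555.8 m.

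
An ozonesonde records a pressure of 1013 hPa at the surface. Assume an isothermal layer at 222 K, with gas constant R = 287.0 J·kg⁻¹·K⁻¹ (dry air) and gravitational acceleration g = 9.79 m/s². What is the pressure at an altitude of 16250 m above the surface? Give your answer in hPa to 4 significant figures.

P ≈ 83.41 hPa

Scale height: H = RT/g = 287.0 × 222 / 9.79 = 6508.1 m.
Barometric formula: P = P₀ exp(−z/H).
z/H = 16250/6508.1 = 2.4969; exp(−2.4969) = 0.082340.
P = 1013 × 0.082340 = 83.410 hPa.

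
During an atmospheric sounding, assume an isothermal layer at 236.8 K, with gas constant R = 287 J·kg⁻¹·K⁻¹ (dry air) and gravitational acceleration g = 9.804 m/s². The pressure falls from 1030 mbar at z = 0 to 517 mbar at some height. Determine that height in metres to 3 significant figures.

Scale height: H = RT/g = 287 × 236.8 / 9.804 = 6932.0 m.
Invert the barometric formula: z = H ln(P₀/P).
P₀/P = 1030/517 = 1.9923; ln(1.9923) = 0.68929.
z = 6932.0 × 0.68929 = 4778.2 m.

z ≈ 4780 m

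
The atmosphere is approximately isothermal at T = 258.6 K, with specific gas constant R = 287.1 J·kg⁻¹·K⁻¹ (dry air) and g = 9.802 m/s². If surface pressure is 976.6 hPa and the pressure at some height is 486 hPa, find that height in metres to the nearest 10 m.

z ≈ 5290 m

Scale height: H = RT/g = 287.1 × 258.6 / 9.802 = 7574.4 m.
Invert the barometric formula: z = H ln(P₀/P).
P₀/P = 976.6/486 = 2.0095; ln(2.0095) = 0.69789.
z = 7574.4 × 0.69789 = 5286.1 m.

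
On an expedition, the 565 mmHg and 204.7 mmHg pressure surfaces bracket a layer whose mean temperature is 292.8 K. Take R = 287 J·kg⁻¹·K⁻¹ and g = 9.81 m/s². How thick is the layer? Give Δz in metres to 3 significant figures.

Δz ≈ 8700 m

Hypsometric equation: Δz = (R T̄/g) ln(P₁/P₂).
R T̄/g = 287 × 292.8 / 9.81 = 8566.1 m.
ln(565/204.7) = ln(2.7601) = 1.0153.
Δz = 8566.1 × 1.0153 = 8697.2 m.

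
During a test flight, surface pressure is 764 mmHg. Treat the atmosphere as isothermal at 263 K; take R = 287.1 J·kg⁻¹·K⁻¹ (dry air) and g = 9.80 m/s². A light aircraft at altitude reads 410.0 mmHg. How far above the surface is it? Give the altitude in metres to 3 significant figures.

Scale height: H = RT/g = 287.1 × 263 / 9.80 = 7704.8 m.
Invert the barometric formula: z = H ln(P₀/P).
P₀/P = 764/410.0 = 1.8634; ln(1.8634) = 0.62240.
z = 7704.8 × 0.62240 = 4795.5 m.

z ≈ 4800 m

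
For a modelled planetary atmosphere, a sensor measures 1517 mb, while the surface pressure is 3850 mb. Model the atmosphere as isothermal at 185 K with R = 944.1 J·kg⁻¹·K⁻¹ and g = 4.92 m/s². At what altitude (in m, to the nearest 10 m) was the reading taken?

z ≈ 33060 m

Scale height: H = RT/g = 944.1 × 185 / 4.92 = 35500 m.
Invert the barometric formula: z = H ln(P₀/P).
P₀/P = 3850/1517 = 2.5379; ln(2.5379) = 0.93134.
z = 35500 × 0.93134 = 33063 m.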